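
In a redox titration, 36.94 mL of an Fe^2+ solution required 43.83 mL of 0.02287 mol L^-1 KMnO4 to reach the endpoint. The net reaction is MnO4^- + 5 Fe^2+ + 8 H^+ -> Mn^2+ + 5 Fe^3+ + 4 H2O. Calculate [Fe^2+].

0.136 M

n(KMnO4) = 0.02287 x 0.04383 = 0.001002 mol.
From the balanced equation, 1 mol KMnO4 reacts with 5 mol Fe^2+, so n(Fe^2+) = 0.001002 x 5/1 = 0.005012 mol.
[Fe^2+] = 0.005012 / 0.03694 L = 0.136 M.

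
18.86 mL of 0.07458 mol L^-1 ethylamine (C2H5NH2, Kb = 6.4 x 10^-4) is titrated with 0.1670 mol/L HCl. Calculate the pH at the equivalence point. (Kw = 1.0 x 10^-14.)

6.05

n(C2H5NH2) = 0.07458 x 0.01886 = 0.001407 mol; V(HCl) at equivalence = 0.001407/0.1670 = 0.008423 L.
At equivalence the base is fully converted to C2H5NH3+; total volume = 0.02728 L, so [C2H5NH3+] = 0.001407/0.02728 = 0.05156 M.
Ka(C2H5NH3+) = Kw/Kb = 1.0e-14 / 6.4 x 10^-4 = 1.56e-11.
[H^+] = sqrt(Ka x [C2H5NH3+]) = sqrt(1.56e-11 x 0.05156) = 8.98e-7 M.
pH = -log(8.98e-7) = 6.05.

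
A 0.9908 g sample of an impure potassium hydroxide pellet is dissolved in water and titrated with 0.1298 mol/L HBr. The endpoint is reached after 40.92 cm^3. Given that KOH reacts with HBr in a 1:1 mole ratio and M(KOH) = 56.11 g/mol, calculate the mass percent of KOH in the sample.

30.1%

n(HBr) = 0.1298 x 0.04092 = 0.005311 mol.
n(KOH) = 0.005311 / 1 = 0.005311 mol.
mass of KOH = 0.005311 x 56.11 = 0.2980 g.
% purity = 0.2980 / 0.9908 x 100 = 30.1%.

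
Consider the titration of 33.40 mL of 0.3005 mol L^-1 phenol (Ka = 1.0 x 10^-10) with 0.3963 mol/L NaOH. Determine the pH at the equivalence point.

11.62

n(C6H5OH) = 0.3005 x 0.03340 = 0.01004 mol; V(NaOH) at equivalence = 0.01004/0.3963 = 0.02533 L.
At equivalence all the acid is converted to C6H5O-; total volume = 0.03340 + 0.02533 = 0.05873 L, so [C6H5O-] = 0.01004/0.05873 = 0.1709 M.
Kb = Kw/Ka = 1.0e-14 / 1.0 x 10^-10 = 0.000100.
[OH^-] = sqrt(Kb x [C6H5O-]) = sqrt(0.000100 x 0.1709) = 0.00413 M.
pOH = 2.38, so pH = 14.00 - 2.38 = 11.62.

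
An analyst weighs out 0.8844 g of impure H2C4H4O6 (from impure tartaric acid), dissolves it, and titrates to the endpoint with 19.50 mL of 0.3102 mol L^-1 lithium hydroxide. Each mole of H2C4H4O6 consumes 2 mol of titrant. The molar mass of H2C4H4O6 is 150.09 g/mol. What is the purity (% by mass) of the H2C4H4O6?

51.3%

n(LiOH) = 0.3102 x 0.01950 = 0.006049 mol.
n(H2C4H4O6) = 0.006049 / 2 = 0.003024 mol.
mass of H2C4H4O6 = 0.003024 x 150.09 = 0.4539 g.
% purity = 0.4539 / 0.8844 x 100 = 51.3%.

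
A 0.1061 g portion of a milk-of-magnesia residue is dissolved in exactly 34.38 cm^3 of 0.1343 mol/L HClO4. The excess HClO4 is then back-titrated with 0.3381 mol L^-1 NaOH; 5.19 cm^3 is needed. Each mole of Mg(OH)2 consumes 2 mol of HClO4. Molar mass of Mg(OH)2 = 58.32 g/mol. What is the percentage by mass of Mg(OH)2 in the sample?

78.7%

Total n(HClO4) added = 0.1343 x 0.03438 = 0.004617 mol.
n(NaOH) used = 0.3381 x 0.005190 = 0.001755 mol, which equals the excess n(HClO4).
So n(HClO4) consumed by the sample = 0.004617 - 0.001755 = 0.002862 mol.
n(Mg(OH)2) = 0.002862 / 2 = 0.001431 mol.
mass Mg(OH)2 = 0.001431 x 58.32 = 0.08347 g, so %Mg(OH)2 = 0.08347/0.1061 x 100 = 78.7%.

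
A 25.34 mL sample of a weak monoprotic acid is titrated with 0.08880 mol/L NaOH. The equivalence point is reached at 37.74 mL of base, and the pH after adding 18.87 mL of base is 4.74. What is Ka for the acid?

18.87 mL is half of the equivalence volume, so this is the half-equivalence point where [HA] = [A^-].
At half-equivalence pH = pKa, so pKa = 4.74.
Ka = 10^(-4.74) = 1.8 x 10^-5.

1.8 x 10^-5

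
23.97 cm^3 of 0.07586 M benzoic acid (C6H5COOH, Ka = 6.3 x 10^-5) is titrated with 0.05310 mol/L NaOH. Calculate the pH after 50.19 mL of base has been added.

12.06

n(acid) = 0.07586 x 0.02397 = 0.001818 mol; n(NaOH) added = 0.05310 x 0.05019 = 0.002665 mol.
Base is in excess by 0.002665 - 0.001818 = 0.0008467 mol in a total volume of 0.07416 L.
[OH^-] = 0.0008467/0.07416 = 0.01142 M, so pOH = 1.94 and pH = 14.00 - 1.94 = 12.06.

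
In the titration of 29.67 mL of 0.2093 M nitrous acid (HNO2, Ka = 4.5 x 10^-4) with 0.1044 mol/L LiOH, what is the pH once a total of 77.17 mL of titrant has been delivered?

n(acid) = 0.2093 x 0.02967 = 0.006210 mol; n(LiOH) added = 0.1044 x 0.07717 = 0.008057 mol.
Base is in excess by 0.008057 - 0.006210 = 0.001847 mol in a total volume of 0.1068 L.
[OH^-] = 0.001847/0.1068 = 0.01728 M, so pOH = 1.76 and pH = 14.00 - 1.76 = 12.24.

12.24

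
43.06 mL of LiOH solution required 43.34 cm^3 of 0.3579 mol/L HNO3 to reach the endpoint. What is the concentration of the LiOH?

0.360 M

n(HNO3) delivered = 0.3579 x 0.04334 = 0.01551 mol.
For a 1:1 reaction, n(LiOH) = 0.01551 mol.
[LiOH] = 0.01551 mol / 0.04306 L = 0.360 M.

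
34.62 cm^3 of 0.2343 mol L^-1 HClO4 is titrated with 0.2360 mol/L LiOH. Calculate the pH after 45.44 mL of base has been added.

12.51

n(acid) = 0.2343 x 0.03462 = 0.008111 mol; n(LiOH) added = 0.2360 x 0.04544 = 0.01072 mol.
Base is in excess by 0.01072 - 0.008111 = 0.002612 mol in a total volume of 0.08006 L.
[OH^-] = 0.002612/0.08006 = 0.03263 M, so pOH = 1.49 and pH = 14.00 - 1.49 = 12.51.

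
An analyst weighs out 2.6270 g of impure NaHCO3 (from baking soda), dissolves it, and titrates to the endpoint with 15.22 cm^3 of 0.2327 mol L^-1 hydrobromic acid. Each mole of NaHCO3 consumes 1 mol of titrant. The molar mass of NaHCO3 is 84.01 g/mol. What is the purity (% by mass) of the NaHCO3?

11.3%

n(HBr) = 0.2327 x 0.01522 = 0.003542 mol.
n(NaHCO3) = 0.003542 / 1 = 0.003542 mol.
mass of NaHCO3 = 0.003542 x 84.01 = 0.2975 g.
% purity = 0.2975 / 2.6270 x 100 = 11.3%.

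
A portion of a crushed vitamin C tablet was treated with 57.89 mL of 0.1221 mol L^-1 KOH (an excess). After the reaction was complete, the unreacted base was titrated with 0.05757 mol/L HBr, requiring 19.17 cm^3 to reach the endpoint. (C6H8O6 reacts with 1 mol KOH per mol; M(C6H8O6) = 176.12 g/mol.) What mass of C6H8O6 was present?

1.05 g

Total n(KOH) added = 0.1221 x 0.05789 = 0.007068 mol.
n(HBr) used = 0.05757 x 0.01917 = 0.001104 mol, which equals the excess n(KOH).
So n(KOH) consumed by the sample = 0.007068 - 0.001104 = 0.005965 mol.
n(C6H8O6) = 0.005965 / 1 = 0.005965 mol.
mass = 0.005965 mol x 176.12 g/mol = 1.05 g.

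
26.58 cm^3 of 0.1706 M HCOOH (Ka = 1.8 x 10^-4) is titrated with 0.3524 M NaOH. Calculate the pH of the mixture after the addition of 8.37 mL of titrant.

Initial n(HCOOH) = 0.1706 x 0.02658 = 0.004535 mol.
n(NaOH) added = 0.3524 x 0.008370 = 0.002950 mol, converting that many moles of HCOOH to HCOO-.
Remaining n(HCOOH) = 0.001585 mol; n(HCOO-) = 0.002950 mol.
By Henderson-Hasselbalch, pH = pKa + log([A^-]/[HA]) = 3.74 + log(0.002950/0.001585) = 3.74 + (+0.27) = 4.01.

4.01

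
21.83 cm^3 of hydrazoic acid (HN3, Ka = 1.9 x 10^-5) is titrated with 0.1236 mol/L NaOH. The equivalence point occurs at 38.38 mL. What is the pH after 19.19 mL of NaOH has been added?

4.72

19.19 mL is exactly half the equivalence volume (38.38/2), i.e. the half-equivalence point.
There, n(HA) = n(A^-), so pH = pKa = -log(1.9 x 10^-5) = 4.72.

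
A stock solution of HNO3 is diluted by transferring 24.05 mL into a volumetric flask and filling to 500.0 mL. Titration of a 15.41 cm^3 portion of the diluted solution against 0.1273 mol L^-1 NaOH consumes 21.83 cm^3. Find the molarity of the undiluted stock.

n(NaOH) = 0.1273 x 0.02183 = 0.002779 mol.
n(HNO3) in the aliquot = 0.002779 mol.
[diluted HNO3] = 0.002779 / 0.01541 = 0.1803 M.
Dilution factor = 500.0/24.05 = 20.79, so [stock] = 0.1803 x 20.79 = 3.75 M.

3.75 M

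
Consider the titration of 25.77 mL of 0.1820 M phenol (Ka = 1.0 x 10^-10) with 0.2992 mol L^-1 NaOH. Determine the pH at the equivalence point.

11.53

n(C6H5OH) = 0.1820 x 0.02577 = 0.004690 mol; V(NaOH) at equivalence = 0.004690/0.2992 = 0.01568 L.
At equivalence all the acid is converted to C6H5O-; total volume = 0.02577 + 0.01568 = 0.04145 L, so [C6H5O-] = 0.004690/0.04145 = 0.1132 M.
Kb = Kw/Ka = 1.0e-14 / 1.0 x 10^-10 = 0.000100.
[OH^-] = sqrt(Kb x [C6H5O-]) = sqrt(0.000100 x 0.1132) = 0.00336 M.
pOH = 2.47, so pH = 14.00 - 2.47 = 11.53.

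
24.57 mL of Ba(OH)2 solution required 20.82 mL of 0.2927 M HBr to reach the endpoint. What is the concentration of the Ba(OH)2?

0.124 M

n(HBr) delivered = 0.2927 x 0.02082 = 0.006094 mol.
The reaction is 1 Ba(OH)2 + 2 HBr, so n(Ba(OH)2) = 0.006094 x 1/2 = 0.003047 mol.
[Ba(OH)2] = 0.003047 mol / 0.02457 L = 0.124 M.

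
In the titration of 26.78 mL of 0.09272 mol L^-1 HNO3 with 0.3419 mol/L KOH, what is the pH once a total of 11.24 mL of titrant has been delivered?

12.55

n(acid) = 0.09272 x 0.02678 = 0.002483 mol; n(KOH) added = 0.3419 x 0.01124 = 0.003843 mol.
Base is in excess by 0.003843 - 0.002483 = 0.001360 mol in a total volume of 0.03802 L.
[OH^-] = 0.001360/0.03802 = 0.03577 M, so pOH = 1.45 and pH = 14.00 - 1.45 = 12.55.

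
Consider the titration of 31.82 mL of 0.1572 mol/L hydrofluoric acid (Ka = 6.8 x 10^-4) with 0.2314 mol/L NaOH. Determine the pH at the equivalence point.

8.07

n(HF) = 0.1572 x 0.03182 = 0.005002 mol; V(NaOH) at equivalence = 0.005002/0.2314 = 0.02162 L.
At equivalence all the acid is converted to F-; total volume = 0.03182 + 0.02162 = 0.05344 L, so [F-] = 0.005002/0.05344 = 0.09361 M.
Kb = Kw/Ka = 1.0e-14 / 6.8 x 10^-4 = 1.47e-11.
[OH^-] = sqrt(Kb x [F-]) = sqrt(1.47e-11 x 0.09361) = 1.17e-6 M.
pOH = 5.93, so pH = 14.00 - 5.93 = 8.07.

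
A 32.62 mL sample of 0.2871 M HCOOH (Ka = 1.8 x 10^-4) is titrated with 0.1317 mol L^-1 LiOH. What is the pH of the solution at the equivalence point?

8.35

n(HCOOH) = 0.2871 x 0.03262 = 0.009365 mol; V(LiOH) at equivalence = 0.009365/0.1317 = 0.07111 L.
At equivalence all the acid is converted to HCOO-; total volume = 0.03262 + 0.07111 = 0.1037 L, so [HCOO-] = 0.009365/0.1037 = 0.09028 M.
Kb = Kw/Ka = 1.0e-14 / 1.8 x 10^-4 = 5.56e-11.
[OH^-] = sqrt(Kb x [HCOO-]) = sqrt(5.56e-11 x 0.09028) = 2.24e-6 M.
pOH = 5.65, so pH = 14.00 - 5.65 = 8.35.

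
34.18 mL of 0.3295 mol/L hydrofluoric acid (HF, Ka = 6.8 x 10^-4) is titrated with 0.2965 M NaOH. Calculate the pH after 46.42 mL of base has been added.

12.49

n(acid) = 0.3295 x 0.03418 = 0.01126 mol; n(NaOH) added = 0.2965 x 0.04642 = 0.01376 mol.
Base is in excess by 0.01376 - 0.01126 = 0.002501 mol in a total volume of 0.08060 L.
[OH^-] = 0.002501/0.08060 = 0.03103 M, so pOH = 1.51 and pH = 14.00 - 1.51 = 12.49.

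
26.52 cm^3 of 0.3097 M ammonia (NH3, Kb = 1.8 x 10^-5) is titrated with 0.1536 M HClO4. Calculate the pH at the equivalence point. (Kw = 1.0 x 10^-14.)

n(NH3) = 0.3097 x 0.02652 = 0.008213 mol; V(HClO4) at equivalence = 0.008213/0.1536 = 0.05347 L.
At equivalence the base is fully converted to NH4+; total volume = 0.07999 L, so [NH4+] = 0.008213/0.07999 = 0.1027 M.
Ka(NH4+) = Kw/Kb = 1.0e-14 / 1.8 x 10^-5 = 5.56e-10.
[H^+] = sqrt(Ka x [NH4+]) = sqrt(5.56e-10 x 0.1027) = 7.55e-6 M.
pH = -log(7.55e-6) = 5.12.

5.12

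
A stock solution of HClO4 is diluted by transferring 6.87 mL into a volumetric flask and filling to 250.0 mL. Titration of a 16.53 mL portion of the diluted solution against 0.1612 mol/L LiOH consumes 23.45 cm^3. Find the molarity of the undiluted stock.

n(LiOH) = 0.1612 x 0.02345 = 0.003780 mol.
n(HClO4) in the aliquot = 0.003780 mol.
[diluted HClO4] = 0.003780 / 0.01653 = 0.2287 M.
Dilution factor = 250.0/6.870 = 36.39, so [stock] = 0.2287 x 36.39 = 8.32 M.

8.32 M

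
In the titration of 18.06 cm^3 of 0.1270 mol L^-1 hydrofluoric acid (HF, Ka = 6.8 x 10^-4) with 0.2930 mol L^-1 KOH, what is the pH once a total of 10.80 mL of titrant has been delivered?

n(acid) = 0.1270 x 0.01806 = 0.002294 mol; n(KOH) added = 0.2930 x 0.01080 = 0.003164 mol.
Base is in excess by 0.003164 - 0.002294 = 0.0008708 mol in a total volume of 0.02886 L.
[OH^-] = 0.0008708/0.02886 = 0.03017 M, so pOH = 1.52 and pH = 14.00 - 1.52 = 12.48.

12.48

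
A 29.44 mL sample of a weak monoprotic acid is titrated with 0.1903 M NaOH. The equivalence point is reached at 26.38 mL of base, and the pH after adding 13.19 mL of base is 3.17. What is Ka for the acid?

13.19 mL is half of the equivalence volume, so this is the half-equivalence point where [HA] = [A^-].
At half-equivalence pH = pKa, so pKa = 3.17.
Ka = 10^(-3.17) = 6.8 x 10^-4.

6.8 x 10^-4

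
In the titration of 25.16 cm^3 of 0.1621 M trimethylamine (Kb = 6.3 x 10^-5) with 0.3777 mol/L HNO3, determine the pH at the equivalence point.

5.37

n((CH3)3N) = 0.1621 x 0.02516 = 0.004078 mol; V(HNO3) at equivalence = 0.004078/0.3777 = 0.01080 L.
At equivalence the base is fully converted to (CH3)3NH+; total volume = 0.03596 L, so [(CH3)3NH+] = 0.004078/0.03596 = 0.1134 M.
Ka((CH3)3NH+) = Kw/Kb = 1.0e-14 / 6.3 x 10^-5 = 1.59e-10.
[H^+] = sqrt(Ka x [(CH3)3NH+]) = sqrt(1.59e-10 x 0.1134) = 4.24e-6 M.
pH = -log(4.24e-6) = 5.37.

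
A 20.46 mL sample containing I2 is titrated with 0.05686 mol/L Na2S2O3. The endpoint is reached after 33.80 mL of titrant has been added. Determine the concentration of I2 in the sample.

n(Na2S2O3) = 0.05686 x 0.03380 = 0.001922 mol.
From the balanced equation, 2 mol Na2S2O3 reacts with 1 mol I2, so n(I2) = 0.001922 x 1/2 = 0.0009609 mol.
[I2] = 0.0009609 / 0.02046 L = 0.0470 M.

0.0470 M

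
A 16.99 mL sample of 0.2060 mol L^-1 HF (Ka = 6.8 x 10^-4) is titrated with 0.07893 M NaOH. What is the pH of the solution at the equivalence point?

7.96

n(HF) = 0.2060 x 0.01699 = 0.003500 mol; V(NaOH) at equivalence = 0.003500/0.07893 = 0.04434 L.
At equivalence all the acid is converted to F-; total volume = 0.01699 + 0.04434 = 0.06133 L, so [F-] = 0.003500/0.06133 = 0.05707 M.
Kb = Kw/Ka = 1.0e-14 / 6.8 x 10^-4 = 1.47e-11.
[OH^-] = sqrt(Kb x [F-]) = sqrt(1.47e-11 x 0.05707) = 9.16e-7 M.
pOH = 6.04, so pH = 14.00 - 6.04 = 7.96.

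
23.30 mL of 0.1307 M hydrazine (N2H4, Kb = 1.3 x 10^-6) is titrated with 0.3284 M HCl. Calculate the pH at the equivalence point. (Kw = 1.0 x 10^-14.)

n(N2H4) = 0.1307 x 0.02330 = 0.003045 mol; V(HCl) at equivalence = 0.003045/0.3284 = 0.009273 L.
At equivalence the base is fully converted to N2H5+; total volume = 0.03257 L, so [N2H5+] = 0.003045/0.03257 = 0.09349 M.
Ka(N2H5+) = Kw/Kb = 1.0e-14 / 1.3 x 10^-6 = 7.69e-9.
[H^+] = sqrt(Ka x [N2H5+]) = sqrt(7.69e-9 x 0.09349) = 2.68e-5 M.
pH = -log(2.68e-5) = 4.57.

4.57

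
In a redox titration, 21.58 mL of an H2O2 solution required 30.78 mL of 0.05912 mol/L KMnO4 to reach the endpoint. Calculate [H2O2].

n(KMnO4) = 0.05912 x 0.03078 = 0.001820 mol.
From the balanced equation, 2 mol KMnO4 reacts with 5 mol H2O2, so n(H2O2) = 0.001820 x 5/2 = 0.004549 mol.
[H2O2] = 0.004549 / 0.02158 L = 0.211 M.

0.211 M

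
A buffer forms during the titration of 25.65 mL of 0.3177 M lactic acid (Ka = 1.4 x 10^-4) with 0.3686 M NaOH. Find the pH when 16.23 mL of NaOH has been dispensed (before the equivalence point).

Initial n(HC3H5O3) = 0.3177 x 0.02565 = 0.008149 mol.
n(NaOH) added = 0.3686 x 0.01623 = 0.005982 mol, converting that many moles of HC3H5O3 to C3H5O3-.
Remaining n(HC3H5O3) = 0.002167 mol; n(C3H5O3-) = 0.005982 mol.
By Henderson-Hasselbalch, pH = pKa + log([A^-]/[HA]) = 3.85 + log(0.005982/0.002167) = 3.85 + (+0.44) = 4.29.

4.29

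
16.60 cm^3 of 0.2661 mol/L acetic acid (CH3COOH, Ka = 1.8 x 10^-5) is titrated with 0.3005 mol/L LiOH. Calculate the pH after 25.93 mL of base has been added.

12.90

n(acid) = 0.2661 x 0.01660 = 0.004417 mol; n(LiOH) added = 0.3005 x 0.02593 = 0.007792 mol.
Base is in excess by 0.007792 - 0.004417 = 0.003375 mol in a total volume of 0.04253 L.
[OH^-] = 0.003375/0.04253 = 0.07935 M, so pOH = 1.10 and pH = 14.00 - 1.10 = 12.90.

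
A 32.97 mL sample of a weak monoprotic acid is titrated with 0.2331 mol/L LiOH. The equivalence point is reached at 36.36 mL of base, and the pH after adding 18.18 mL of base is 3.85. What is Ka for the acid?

1.4 x 10^-4

18.18 mL is half of the equivalence volume, so this is the half-equivalence point where [HA] = [A^-].
At half-equivalence pH = pKa, so pKa = 3.85.
Ka = 10^(-3.85) = 1.4 x 10^-4.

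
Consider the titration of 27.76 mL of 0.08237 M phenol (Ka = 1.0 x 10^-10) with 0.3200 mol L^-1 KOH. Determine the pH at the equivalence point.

n(C6H5OH) = 0.08237 x 0.02776 = 0.002287 mol; V(KOH) at equivalence = 0.002287/0.3200 = 0.007146 L.
At equivalence all the acid is converted to C6H5O-; total volume = 0.02776 + 0.007146 = 0.03491 L, so [C6H5O-] = 0.002287/0.03491 = 0.06551 M.
Kb = Kw/Ka = 1.0e-14 / 1.0 x 10^-10 = 0.000100.
[OH^-] = sqrt(Kb x [C6H5O-]) = sqrt(0.000100 x 0.06551) = 0.00256 M.
pOH = 2.59, so pH = 14.00 - 2.59 = 11.41.

11.41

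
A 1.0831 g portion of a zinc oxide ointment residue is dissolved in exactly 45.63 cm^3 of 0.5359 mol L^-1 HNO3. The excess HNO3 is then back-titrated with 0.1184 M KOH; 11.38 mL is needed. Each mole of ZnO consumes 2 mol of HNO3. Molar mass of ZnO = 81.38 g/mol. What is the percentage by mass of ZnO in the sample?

Total n(HNO3) added = 0.5359 x 0.04563 = 0.02445 mol.
n(KOH) used = 0.1184 x 0.01138 = 0.001347 mol, which equals the excess n(HNO3).
So n(HNO3) consumed by the sample = 0.02445 - 0.001347 = 0.02311 mol.
n(ZnO) = 0.02311 / 2 = 0.01155 mol.
mass ZnO = 0.01155 x 81.38 = 0.9402 g, so %ZnO = 0.9402/1.0831 x 100 = 86.8%.

86.8%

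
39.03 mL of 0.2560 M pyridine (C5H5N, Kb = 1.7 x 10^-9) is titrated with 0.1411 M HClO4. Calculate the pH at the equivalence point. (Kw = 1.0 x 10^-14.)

3.14

n(C5H5N) = 0.2560 x 0.03903 = 0.009992 mol; V(HClO4) at equivalence = 0.009992/0.1411 = 0.07081 L.
At equivalence the base is fully converted to C5H5NH+; total volume = 0.1098 L, so [C5H5NH+] = 0.009992/0.1098 = 0.09096 M.
Ka(C5H5NH+) = Kw/Kb = 1.0e-14 / 1.7 x 10^-9 = 5.88e-6.
[H^+] = sqrt(Ka x [C5H5NH+]) = sqrt(5.88e-6 x 0.09096) = 0.000731 M.
pH = -log(0.000731) = 3.14.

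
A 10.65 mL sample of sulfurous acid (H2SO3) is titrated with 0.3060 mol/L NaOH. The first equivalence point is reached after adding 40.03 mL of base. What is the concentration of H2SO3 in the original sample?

1.15 M

n(NaOH) = 0.3060 x 0.04003 = 0.01225 mol.
At the first equivalence point, 1 mol OH^- react per mol H2SO3, so n(H2SO3) = 0.01225 / 1 = 0.01225 mol.
[H2SO3] = 0.01225 / 0.01065 L = 1.15 M.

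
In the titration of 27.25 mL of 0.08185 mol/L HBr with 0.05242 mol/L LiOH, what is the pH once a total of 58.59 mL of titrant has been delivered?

n(acid) = 0.08185 x 0.02725 = 0.002230 mol; n(LiOH) added = 0.05242 x 0.05859 = 0.003071 mol.
Base is in excess by 0.003071 - 0.002230 = 0.0008409 mol in a total volume of 0.08584 L.
[OH^-] = 0.0008409/0.08584 = 0.009796 M, so pOH = 2.01 and pH = 14.00 - 2.01 = 11.99.

11.99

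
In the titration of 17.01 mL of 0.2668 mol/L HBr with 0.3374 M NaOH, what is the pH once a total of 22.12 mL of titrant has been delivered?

n(acid) = 0.2668 x 0.01701 = 0.004538 mol; n(NaOH) added = 0.3374 x 0.02212 = 0.007463 mol.
Base is in excess by 0.007463 - 0.004538 = 0.002925 mol in a total volume of 0.03913 L.
[OH^-] = 0.002925/0.03913 = 0.07475 M, so pOH = 1.13 and pH = 14.00 - 1.13 = 12.87.

12.87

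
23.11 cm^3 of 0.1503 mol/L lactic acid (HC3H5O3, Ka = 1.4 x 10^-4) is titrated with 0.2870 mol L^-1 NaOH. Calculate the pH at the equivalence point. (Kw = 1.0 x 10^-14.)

8.42

n(HC3H5O3) = 0.1503 x 0.02311 = 0.003473 mol; V(NaOH) at equivalence = 0.003473/0.2870 = 0.01210 L.
At equivalence all the acid is converted to C3H5O3-; total volume = 0.02311 + 0.01210 = 0.03521 L, so [C3H5O3-] = 0.003473/0.03521 = 0.09864 M.
Kb = Kw/Ka = 1.0e-14 / 1.4 x 10^-4 = 7.14e-11.
[OH^-] = sqrt(Kb x [C3H5O3-]) = sqrt(7.14e-11 x 0.09864) = 2.65e-6 M.
pOH = 5.58, so pH = 14.00 - 5.58 = 8.42.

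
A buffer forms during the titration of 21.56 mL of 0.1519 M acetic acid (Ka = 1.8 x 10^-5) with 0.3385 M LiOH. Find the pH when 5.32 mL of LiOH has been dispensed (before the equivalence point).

Initial n(CH3COOH) = 0.1519 x 0.02156 = 0.003275 mol.
n(LiOH) added = 0.3385 x 0.005320 = 0.001801 mol, converting that many moles of CH3COOH to CH3COO-.
Remaining n(CH3COOH) = 0.001474 mol; n(CH3COO-) = 0.001801 mol.
By Henderson-Hasselbalch, pH = pKa + log([A^-]/[HA]) = 4.74 + log(0.001801/0.001474) = 4.74 + (+0.09) = 4.83.

4.83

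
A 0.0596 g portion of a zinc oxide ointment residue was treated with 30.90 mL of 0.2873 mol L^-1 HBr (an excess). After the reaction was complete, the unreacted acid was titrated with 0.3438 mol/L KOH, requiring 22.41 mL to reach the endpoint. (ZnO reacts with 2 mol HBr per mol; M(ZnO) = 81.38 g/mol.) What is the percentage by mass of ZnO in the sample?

80.1%

Total n(HBr) added = 0.2873 x 0.03090 = 0.008878 mol.
n(KOH) used = 0.3438 x 0.02241 = 0.007705 mol, which equals the excess n(HBr).
So n(HBr) consumed by the sample = 0.008878 - 0.007705 = 0.001173 mol.
n(ZnO) = 0.001173 / 2 = 0.0005865 mol.
mass ZnO = 0.0005865 x 81.38 = 0.04773 g, so %ZnO = 0.04773/0.0596 x 100 = 80.1%.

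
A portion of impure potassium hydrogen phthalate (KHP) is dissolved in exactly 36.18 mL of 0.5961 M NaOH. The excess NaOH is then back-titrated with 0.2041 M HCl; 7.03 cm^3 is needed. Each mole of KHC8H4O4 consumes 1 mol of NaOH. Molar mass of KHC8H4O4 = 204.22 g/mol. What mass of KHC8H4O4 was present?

4.11 g

Total n(NaOH) added = 0.5961 x 0.03618 = 0.02157 mol.
n(HCl) used = 0.2041 x 0.007030 = 0.001435 mol, which equals the excess n(NaOH).
So n(NaOH) consumed by the sample = 0.02157 - 0.001435 = 0.02013 mol.
n(KHC8H4O4) = 0.02013 / 1 = 0.02013 mol.
mass = 0.02013 mol x 204.22 g/mol = 4.11 g.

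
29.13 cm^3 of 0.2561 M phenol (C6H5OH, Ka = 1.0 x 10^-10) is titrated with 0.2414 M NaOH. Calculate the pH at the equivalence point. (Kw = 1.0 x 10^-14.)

11.55

n(C6H5OH) = 0.2561 x 0.02913 = 0.007460 mol; V(NaOH) at equivalence = 0.007460/0.2414 = 0.03090 L.
At equivalence all the acid is converted to C6H5O-; total volume = 0.02913 + 0.03090 = 0.06003 L, so [C6H5O-] = 0.007460/0.06003 = 0.1243 M.
Kb = Kw/Ka = 1.0e-14 / 1.0 x 10^-10 = 0.000100.
[OH^-] = sqrt(Kb x [C6H5O-]) = sqrt(0.000100 x 0.1243) = 0.00353 M.
pOH = 2.45, so pH = 14.00 - 2.45 = 11.55.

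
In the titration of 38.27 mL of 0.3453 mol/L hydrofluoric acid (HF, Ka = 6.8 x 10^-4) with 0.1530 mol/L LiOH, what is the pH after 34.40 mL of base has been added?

2.99

Initial n(HF) = 0.3453 x 0.03827 = 0.01321 mol.
n(LiOH) added = 0.1530 x 0.03440 = 0.005263 mol, converting that many moles of HF to F-.
Remaining n(HF) = 0.007951 mol; n(F-) = 0.005263 mol.
By Henderson-Hasselbalch, pH = pKa + log([A^-]/[HA]) = 3.17 + log(0.005263/0.007951) = 3.17 + (-0.18) = 2.99.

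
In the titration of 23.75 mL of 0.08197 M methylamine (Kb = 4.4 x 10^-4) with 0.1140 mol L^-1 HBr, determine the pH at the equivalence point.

5.98

n(CH3NH2) = 0.08197 x 0.02375 = 0.001947 mol; V(HBr) at equivalence = 0.001947/0.1140 = 0.01708 L.
At equivalence the base is fully converted to CH3NH3+; total volume = 0.04083 L, so [CH3NH3+] = 0.001947/0.04083 = 0.04768 M.
Ka(CH3NH3+) = Kw/Kb = 1.0e-14 / 4.4 x 10^-4 = 2.27e-11.
[H^+] = sqrt(Ka x [CH3NH3+]) = sqrt(2.27e-11 x 0.04768) = 1.04e-6 M.
pH = -log(1.04e-6) = 5.98.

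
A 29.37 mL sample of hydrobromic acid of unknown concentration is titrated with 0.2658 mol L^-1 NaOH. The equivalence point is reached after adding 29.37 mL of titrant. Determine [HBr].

n(NaOH) delivered = 0.2658 x 0.02937 = 0.007807 mol.
For a 1:1 reaction, n(HBr) = 0.007807 mol.
[HBr] = 0.007807 mol / 0.02937 L = 0.266 M.

0.266 M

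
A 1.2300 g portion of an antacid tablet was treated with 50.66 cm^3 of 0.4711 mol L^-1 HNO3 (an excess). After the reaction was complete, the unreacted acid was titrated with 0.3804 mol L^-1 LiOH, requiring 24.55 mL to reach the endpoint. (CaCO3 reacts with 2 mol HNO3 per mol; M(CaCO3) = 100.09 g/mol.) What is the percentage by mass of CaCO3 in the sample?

Total n(HNO3) added = 0.4711 x 0.05066 = 0.02387 mol.
n(LiOH) used = 0.3804 x 0.02455 = 0.009339 mol, which equals the excess n(HNO3).
So n(HNO3) consumed by the sample = 0.02387 - 0.009339 = 0.01453 mol.
n(CaCO3) = 0.01453 / 2 = 0.007264 mol.
mass CaCO3 = 0.007264 x 100.09 = 0.7270 g, so %CaCO3 = 0.7270/1.2300 x 100 = 59.1%.

59.1%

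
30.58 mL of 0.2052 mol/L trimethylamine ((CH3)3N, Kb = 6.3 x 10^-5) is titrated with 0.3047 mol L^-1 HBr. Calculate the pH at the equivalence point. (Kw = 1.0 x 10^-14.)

5.36

n((CH3)3N) = 0.2052 x 0.03058 = 0.006275 mol; V(HBr) at equivalence = 0.006275/0.3047 = 0.02059 L.
At equivalence the base is fully converted to (CH3)3NH+; total volume = 0.05117 L, so [(CH3)3NH+] = 0.006275/0.05117 = 0.1226 M.
Ka((CH3)3NH+) = Kw/Kb = 1.0e-14 / 6.3 x 10^-5 = 1.59e-10.
[H^+] = sqrt(Ka x [(CH3)3NH+]) = sqrt(1.59e-10 x 0.1226) = 4.41e-6 M.
pH = -log(4.41e-6) = 5.36.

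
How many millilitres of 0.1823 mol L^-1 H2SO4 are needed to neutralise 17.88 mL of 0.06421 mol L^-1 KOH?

n(KOH) = 0.06421 mol/L x 0.01788 L = 0.001148 mol.
The neutralisation is 2 KOH : 1 H2SO4, so n(H2SO4) = 0.001148 x 1/2 = 0.0005740 mol.
V(H2SO4) = 0.0005740 / 0.1823 = 0.003149 L = 3.15 mL.

3.15 mL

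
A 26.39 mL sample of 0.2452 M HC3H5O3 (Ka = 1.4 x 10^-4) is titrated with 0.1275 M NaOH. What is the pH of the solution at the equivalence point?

8.39

n(HC3H5O3) = 0.2452 x 0.02639 = 0.006471 mol; V(NaOH) at equivalence = 0.006471/0.1275 = 0.05075 L.
At equivalence all the acid is converted to C3H5O3-; total volume = 0.02639 + 0.05075 = 0.07714 L, so [C3H5O3-] = 0.006471/0.07714 = 0.08388 M.
Kb = Kw/Ka = 1.0e-14 / 1.4 x 10^-4 = 7.14e-11.
[OH^-] = sqrt(Kb x [C3H5O3-]) = sqrt(7.14e-11 x 0.08388) = 2.45e-6 M.
pOH = 5.61, so pH = 14.00 - 5.61 = 8.39.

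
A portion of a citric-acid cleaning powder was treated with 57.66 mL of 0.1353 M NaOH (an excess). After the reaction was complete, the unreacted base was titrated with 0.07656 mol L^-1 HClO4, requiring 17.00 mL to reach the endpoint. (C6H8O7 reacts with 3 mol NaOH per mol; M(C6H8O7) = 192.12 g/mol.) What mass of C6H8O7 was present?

Total n(NaOH) added = 0.1353 x 0.05766 = 0.007801 mol.
n(HClO4) used = 0.07656 x 0.01700 = 0.001302 mol, which equals the excess n(NaOH).
So n(NaOH) consumed by the sample = 0.007801 - 0.001302 = 0.006500 mol.
n(C6H8O7) = 0.006500 / 3 = 0.002167 mol.
mass = 0.002167 mol x 192.12 g/mol = 0.416 g.

0.416 g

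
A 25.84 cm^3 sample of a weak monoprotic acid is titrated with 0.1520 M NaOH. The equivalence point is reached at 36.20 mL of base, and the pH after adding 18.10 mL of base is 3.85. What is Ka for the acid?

1.4 x 10^-4

18.10 mL is half of the equivalence volume, so this is the half-equivalence point where [HA] = [A^-].
At half-equivalence pH = pKa, so pKa = 3.85.
Ka = 10^(-3.85) = 1.4 x 10^-4.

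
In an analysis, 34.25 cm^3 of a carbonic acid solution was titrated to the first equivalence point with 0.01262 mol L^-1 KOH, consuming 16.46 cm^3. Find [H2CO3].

n(KOH) = 0.01262 x 0.01646 = 0.0002077 mol.
At the first equivalence point, 1 mol OH^- react per mol H2CO3, so n(H2CO3) = 0.0002077 / 1 = 0.0002077 mol.
[H2CO3] = 0.0002077 / 0.03425 L = 0.00606 M.

0.00606 M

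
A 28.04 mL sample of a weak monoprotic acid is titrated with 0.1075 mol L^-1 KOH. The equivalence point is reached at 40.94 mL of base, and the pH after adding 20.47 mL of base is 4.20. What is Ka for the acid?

6.3 x 10^-5

20.47 mL is half of the equivalence volume, so this is the half-equivalence point where [HA] = [A^-].
At half-equivalence pH = pKa, so pKa = 4.20.
Ka = 10^(-4.20) = 6.3 x 10^-5.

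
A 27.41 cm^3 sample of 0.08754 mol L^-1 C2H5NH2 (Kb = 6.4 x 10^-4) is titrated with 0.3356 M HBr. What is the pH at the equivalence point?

5.98

n(C2H5NH2) = 0.08754 x 0.02741 = 0.002399 mol; V(HBr) at equivalence = 0.002399/0.3356 = 0.007150 L.
At equivalence the base is fully converted to C2H5NH3+; total volume = 0.03456 L, so [C2H5NH3+] = 0.002399/0.03456 = 0.06943 M.
Ka(C2H5NH3+) = Kw/Kb = 1.0e-14 / 6.4 x 10^-4 = 1.56e-11.
[H^+] = sqrt(Ka x [C2H5NH3+]) = sqrt(1.56e-11 x 0.06943) = 1.04e-6 M.
pH = -log(1.04e-6) = 5.98.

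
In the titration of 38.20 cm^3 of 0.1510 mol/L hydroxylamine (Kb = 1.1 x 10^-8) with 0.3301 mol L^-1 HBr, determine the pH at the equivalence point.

3.51

n(NH2OH) = 0.1510 x 0.03820 = 0.005768 mol; V(HBr) at equivalence = 0.005768/0.3301 = 0.01747 L.
At equivalence the base is fully converted to NH3OH+; total volume = 0.05567 L, so [NH3OH+] = 0.005768/0.05567 = 0.1036 M.
Ka(NH3OH+) = Kw/Kb = 1.0e-14 / 1.1 x 10^-8 = 9.09e-7.
[H^+] = sqrt(Ka x [NH3OH+]) = sqrt(9.09e-7 x 0.1036) = 0.000307 M.
pH = -log(0.000307) = 3.51.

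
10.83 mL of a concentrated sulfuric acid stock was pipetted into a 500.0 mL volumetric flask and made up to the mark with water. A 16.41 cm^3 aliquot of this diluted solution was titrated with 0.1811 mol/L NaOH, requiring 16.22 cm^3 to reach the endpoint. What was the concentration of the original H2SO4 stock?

n(NaOH) = 0.1811 x 0.01622 = 0.002937 mol.
n(H2SO4) in the aliquot = 0.002937 x 1/2 = 0.001469 mol.
[diluted H2SO4] = 0.001469 / 0.01641 = 0.08950 M.
Dilution factor = 500.0/10.83 = 46.17, so [stock] = 0.08950 x 46.17 = 4.13 M.

4.13 M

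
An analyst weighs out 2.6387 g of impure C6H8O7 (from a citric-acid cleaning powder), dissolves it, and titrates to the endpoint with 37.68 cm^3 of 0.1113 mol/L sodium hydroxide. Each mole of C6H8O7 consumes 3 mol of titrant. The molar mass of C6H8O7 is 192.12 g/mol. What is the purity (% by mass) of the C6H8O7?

10.2%

n(NaOH) = 0.1113 x 0.03768 = 0.004194 mol.
n(C6H8O7) = 0.004194 / 3 = 0.001398 mol.
mass of C6H8O7 = 0.001398 x 192.12 = 0.2686 g.
% purity = 0.2686 / 2.6387 x 100 = 10.2%.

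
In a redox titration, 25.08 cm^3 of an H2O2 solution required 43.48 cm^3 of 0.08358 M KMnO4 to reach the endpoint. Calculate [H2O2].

n(KMnO4) = 0.08358 x 0.04348 = 0.003634 mol.
From the balanced equation, 2 mol KMnO4 reacts with 5 mol H2O2, so n(H2O2) = 0.003634 x 5/2 = 0.009085 mol.
[H2O2] = 0.009085 / 0.02508 L = 0.362 M.

0.362 M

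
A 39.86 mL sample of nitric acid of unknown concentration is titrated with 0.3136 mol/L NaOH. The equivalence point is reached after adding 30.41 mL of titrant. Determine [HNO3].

0.239 M

n(NaOH) delivered = 0.3136 x 0.03041 = 0.009537 mol.
For a 1:1 reaction, n(HNO3) = 0.009537 mol.
[HNO3] = 0.009537 mol / 0.03986 L = 0.239 M.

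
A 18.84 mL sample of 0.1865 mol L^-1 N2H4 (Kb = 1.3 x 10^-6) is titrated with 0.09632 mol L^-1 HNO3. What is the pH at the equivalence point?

n(N2H4) = 0.1865 x 0.01884 = 0.003514 mol; V(HNO3) at equivalence = 0.003514/0.09632 = 0.03648 L.
At equivalence the base is fully converted to N2H5+; total volume = 0.05532 L, so [N2H5+] = 0.003514/0.05532 = 0.06352 M.
Ka(N2H5+) = Kw/Kb = 1.0e-14 / 1.3 x 10^-6 = 7.69e-9.
[H^+] = sqrt(Ka x [N2H5+]) = sqrt(7.69e-9 x 0.06352) = 2.21e-5 M.
pH = -log(2.21e-5) = 4.66.

4.66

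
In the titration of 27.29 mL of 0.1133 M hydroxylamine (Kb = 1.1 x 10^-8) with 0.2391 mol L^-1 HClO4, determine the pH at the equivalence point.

3.58

n(NH2OH) = 0.1133 x 0.02729 = 0.003092 mol; V(HClO4) at equivalence = 0.003092/0.2391 = 0.01293 L.
At equivalence the base is fully converted to NH3OH+; total volume = 0.04022 L, so [NH3OH+] = 0.003092/0.04022 = 0.07687 M.
Ka(NH3OH+) = Kw/Kb = 1.0e-14 / 1.1 x 10^-8 = 9.09e-7.
[H^+] = sqrt(Ka x [NH3OH+]) = sqrt(9.09e-7 x 0.07687) = 0.000264 M.
pH = -log(0.000264) = 3.58.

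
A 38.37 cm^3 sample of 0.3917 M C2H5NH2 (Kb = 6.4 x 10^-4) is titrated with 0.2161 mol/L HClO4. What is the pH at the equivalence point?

5.83

n(C2H5NH2) = 0.3917 x 0.03837 = 0.01503 mol; V(HClO4) at equivalence = 0.01503/0.2161 = 0.06955 L.
At equivalence the base is fully converted to C2H5NH3+; total volume = 0.1079 L, so [C2H5NH3+] = 0.01503/0.1079 = 0.1393 M.
Ka(C2H5NH3+) = Kw/Kb = 1.0e-14 / 6.4 x 10^-4 = 1.56e-11.
[H^+] = sqrt(Ka x [C2H5NH3+]) = sqrt(1.56e-11 x 0.1393) = 1.48e-6 M.
pH = -log(1.48e-6) = 5.83.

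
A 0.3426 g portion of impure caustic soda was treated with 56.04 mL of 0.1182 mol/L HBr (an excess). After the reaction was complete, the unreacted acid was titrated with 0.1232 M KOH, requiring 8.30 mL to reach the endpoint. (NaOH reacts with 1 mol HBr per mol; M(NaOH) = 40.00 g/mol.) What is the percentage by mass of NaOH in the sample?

65.4%

Total n(HBr) added = 0.1182 x 0.05604 = 0.006624 mol.
n(KOH) used = 0.1232 x 0.008300 = 0.001023 mol, which equals the excess n(HBr).
So n(HBr) consumed by the sample = 0.006624 - 0.001023 = 0.005601 mol.
n(NaOH) = 0.005601 / 1 = 0.005601 mol.
mass NaOH = 0.005601 x 40.00 = 0.2241 g, so %NaOH = 0.2241/0.3426 x 100 = 65.4%.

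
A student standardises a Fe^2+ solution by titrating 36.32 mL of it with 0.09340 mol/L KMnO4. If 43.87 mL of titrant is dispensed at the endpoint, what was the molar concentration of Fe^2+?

0.564 M

n(KMnO4) = 0.09340 x 0.04387 = 0.004097 mol.
From the balanced equation, 1 mol KMnO4 reacts with 5 mol Fe^2+, so n(Fe^2+) = 0.004097 x 5/1 = 0.02049 mol.
[Fe^2+] = 0.02049 / 0.03632 L = 0.564 M.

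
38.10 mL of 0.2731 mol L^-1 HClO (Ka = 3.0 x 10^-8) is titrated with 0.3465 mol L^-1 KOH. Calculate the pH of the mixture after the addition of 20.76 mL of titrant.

Initial n(HClO) = 0.2731 x 0.03810 = 0.01041 mol.
n(KOH) added = 0.3465 x 0.02076 = 0.007193 mol, converting that many moles of HClO to ClO-.
Remaining n(HClO) = 0.003212 mol; n(ClO-) = 0.007193 mol.
By Henderson-Hasselbalch, pH = pKa + log([A^-]/[HA]) = 7.52 + log(0.007193/0.003212) = 7.52 + (+0.35) = 7.87.

7.87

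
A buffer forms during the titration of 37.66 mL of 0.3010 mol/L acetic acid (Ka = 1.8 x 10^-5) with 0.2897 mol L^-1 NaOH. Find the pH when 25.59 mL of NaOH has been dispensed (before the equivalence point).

5.02

Initial n(CH3COOH) = 0.3010 x 0.03766 = 0.01134 mol.
n(NaOH) added = 0.2897 x 0.02559 = 0.007413 mol, converting that many moles of CH3COOH to CH3COO-.
Remaining n(CH3COOH) = 0.003922 mol; n(CH3COO-) = 0.007413 mol.
By Henderson-Hasselbalch, pH = pKa + log([A^-]/[HA]) = 4.74 + log(0.007413/0.003922) = 4.74 + (+0.28) = 5.02.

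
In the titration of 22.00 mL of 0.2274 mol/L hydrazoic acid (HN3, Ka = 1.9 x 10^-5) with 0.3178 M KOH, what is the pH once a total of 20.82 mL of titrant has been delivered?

n(acid) = 0.2274 x 0.02200 = 0.005003 mol; n(KOH) added = 0.3178 x 0.02082 = 0.006617 mol.
Base is in excess by 0.006617 - 0.005003 = 0.001614 mol in a total volume of 0.04282 L.
[OH^-] = 0.001614/0.04282 = 0.03769 M, so pOH = 1.42 and pH = 14.00 - 1.42 = 12.58.

12.58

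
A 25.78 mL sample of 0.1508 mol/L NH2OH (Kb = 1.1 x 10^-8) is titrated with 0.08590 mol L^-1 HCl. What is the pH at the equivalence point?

n(NH2OH) = 0.1508 x 0.02578 = 0.003888 mol; V(HCl) at equivalence = 0.003888/0.08590 = 0.04526 L.
At equivalence the base is fully converted to NH3OH+; total volume = 0.07104 L, so [NH3OH+] = 0.003888/0.07104 = 0.05473 M.
Ka(NH3OH+) = Kw/Kb = 1.0e-14 / 1.1 x 10^-8 = 9.09e-7.
[H^+] = sqrt(Ka x [NH3OH+]) = sqrt(9.09e-7 x 0.05473) = 0.000223 M.
pH = -log(0.000223) = 3.65.

3.65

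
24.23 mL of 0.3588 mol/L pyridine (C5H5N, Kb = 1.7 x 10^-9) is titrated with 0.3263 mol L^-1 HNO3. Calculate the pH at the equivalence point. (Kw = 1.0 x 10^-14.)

3.00

n(C5H5N) = 0.3588 x 0.02423 = 0.008694 mol; V(HNO3) at equivalence = 0.008694/0.3263 = 0.02664 L.
At equivalence the base is fully converted to C5H5NH+; total volume = 0.05087 L, so [C5H5NH+] = 0.008694/0.05087 = 0.1709 M.
Ka(C5H5NH+) = Kw/Kb = 1.0e-14 / 1.7 x 10^-9 = 5.88e-6.
[H^+] = sqrt(Ka x [C5H5NH+]) = sqrt(5.88e-6 x 0.1709) = 0.00100 M.
pH = -log(0.00100) = 3.00.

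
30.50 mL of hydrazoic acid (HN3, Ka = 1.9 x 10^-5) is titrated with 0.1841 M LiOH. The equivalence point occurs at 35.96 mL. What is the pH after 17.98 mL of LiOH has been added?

17.98 mL is exactly half the equivalence volume (35.96/2), i.e. the half-equivalence point.
There, n(HA) = n(A^-), so pH = pKa = -log(1.9 x 10^-5) = 4.72.

4.72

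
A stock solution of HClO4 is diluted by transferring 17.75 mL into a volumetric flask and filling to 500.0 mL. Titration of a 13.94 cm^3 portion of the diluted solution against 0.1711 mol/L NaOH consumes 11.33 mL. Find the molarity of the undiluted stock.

3.92 M

n(NaOH) = 0.1711 x 0.01133 = 0.001939 mol.
n(HClO4) in the aliquot = 0.001939 mol.
[diluted HClO4] = 0.001939 / 0.01394 = 0.1391 M.
Dilution factor = 500.0/17.75 = 28.17, so [stock] = 0.1391 x 28.17 = 3.92 M.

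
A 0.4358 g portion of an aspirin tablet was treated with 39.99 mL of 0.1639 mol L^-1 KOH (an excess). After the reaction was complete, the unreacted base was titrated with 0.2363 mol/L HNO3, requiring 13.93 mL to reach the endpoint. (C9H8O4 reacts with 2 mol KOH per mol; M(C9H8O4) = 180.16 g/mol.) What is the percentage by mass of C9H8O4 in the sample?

67.4%

Total n(KOH) added = 0.1639 x 0.03999 = 0.006554 mol.
n(HNO3) used = 0.2363 x 0.01393 = 0.003292 mol, which equals the excess n(KOH).
So n(KOH) consumed by the sample = 0.006554 - 0.003292 = 0.003263 mol.
n(C9H8O4) = 0.003263 / 2 = 0.001631 mol.
mass C9H8O4 = 0.001631 x 180.16 = 0.2939 g, so %C9H8O4 = 0.2939/0.4358 x 100 = 67.4%.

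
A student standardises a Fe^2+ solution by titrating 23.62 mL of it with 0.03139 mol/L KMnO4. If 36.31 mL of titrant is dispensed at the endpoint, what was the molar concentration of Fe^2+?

n(KMnO4) = 0.03139 x 0.03631 = 0.001140 mol.
From the balanced equation, 1 mol KMnO4 reacts with 5 mol Fe^2+, so n(Fe^2+) = 0.001140 x 5/1 = 0.005699 mol.
[Fe^2+] = 0.005699 / 0.02362 L = 0.241 M.

0.241 M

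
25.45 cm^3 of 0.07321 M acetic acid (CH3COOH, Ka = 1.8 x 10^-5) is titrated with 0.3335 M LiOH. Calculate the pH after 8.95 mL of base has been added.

12.51

n(acid) = 0.07321 x 0.02545 = 0.001863 mol; n(LiOH) added = 0.3335 x 0.008950 = 0.002985 mol.
Base is in excess by 0.002985 - 0.001863 = 0.001122 mol in a total volume of 0.03440 L.
[OH^-] = 0.001122/0.03440 = 0.03261 M, so pOH = 1.49 and pH = 14.00 - 1.49 = 12.51.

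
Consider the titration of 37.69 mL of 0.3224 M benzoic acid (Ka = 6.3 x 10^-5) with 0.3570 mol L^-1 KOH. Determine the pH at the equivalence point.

n(C6H5COOH) = 0.3224 x 0.03769 = 0.01215 mol; V(KOH) at equivalence = 0.01215/0.3570 = 0.03404 L.
At equivalence all the acid is converted to C6H5COO-; total volume = 0.03769 + 0.03404 = 0.07173 L, so [C6H5COO-] = 0.01215/0.07173 = 0.1694 M.
Kb = Kw/Ka = 1.0e-14 / 6.3 x 10^-5 = 1.59e-10.
[OH^-] = sqrt(Kb x [C6H5COO-]) = sqrt(1.59e-10 x 0.1694) = 5.19e-6 M.
pOH = 5.29, so pH = 14.00 - 5.29 = 8.71.

8.71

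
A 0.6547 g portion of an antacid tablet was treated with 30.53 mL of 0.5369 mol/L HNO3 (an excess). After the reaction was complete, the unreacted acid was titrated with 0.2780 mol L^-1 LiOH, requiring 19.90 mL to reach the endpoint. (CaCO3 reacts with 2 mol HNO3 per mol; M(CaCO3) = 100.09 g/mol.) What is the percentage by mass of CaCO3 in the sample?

Total n(HNO3) added = 0.5369 x 0.03053 = 0.01639 mol.
n(LiOH) used = 0.2780 x 0.01990 = 0.005532 mol, which equals the excess n(HNO3).
So n(HNO3) consumed by the sample = 0.01639 - 0.005532 = 0.01086 mol.
n(CaCO3) = 0.01086 / 2 = 0.005430 mol.
mass CaCO3 = 0.005430 x 100.09 = 0.5435 g, so %CaCO3 = 0.5435/0.6547 x 100 = 83.0%.

83.0%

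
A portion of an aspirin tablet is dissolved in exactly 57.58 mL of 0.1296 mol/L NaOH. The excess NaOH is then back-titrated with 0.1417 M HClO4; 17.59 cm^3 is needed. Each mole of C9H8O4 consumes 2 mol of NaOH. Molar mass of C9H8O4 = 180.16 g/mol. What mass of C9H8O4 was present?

0.448 g

Total n(NaOH) added = 0.1296 x 0.05758 = 0.007462 mol.
n(HClO4) used = 0.1417 x 0.01759 = 0.002493 mol, which equals the excess n(NaOH).
So n(NaOH) consumed by the sample = 0.007462 - 0.002493 = 0.004970 mol.
n(C9H8O4) = 0.004970 / 2 = 0.002485 mol.
mass = 0.002485 mol x 180.16 g/mol = 0.448 g.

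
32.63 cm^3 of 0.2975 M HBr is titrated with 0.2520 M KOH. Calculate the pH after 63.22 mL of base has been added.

12.81

n(acid) = 0.2975 x 0.03263 = 0.009707 mol; n(KOH) added = 0.2520 x 0.06322 = 0.01593 mol.
Base is in excess by 0.01593 - 0.009707 = 0.006224 mol in a total volume of 0.09585 L.
[OH^-] = 0.006224/0.09585 = 0.06493 M, so pOH = 1.19 and pH = 14.00 - 1.19 = 12.81.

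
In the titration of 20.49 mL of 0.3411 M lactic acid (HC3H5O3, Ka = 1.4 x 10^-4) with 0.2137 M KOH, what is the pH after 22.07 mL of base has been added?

Initial n(HC3H5O3) = 0.3411 x 0.02049 = 0.006989 mol.
n(KOH) added = 0.2137 x 0.02207 = 0.004716 mol, converting that many moles of HC3H5O3 to C3H5O3-.
Remaining n(HC3H5O3) = 0.002273 mol; n(C3H5O3-) = 0.004716 mol.
By Henderson-Hasselbalch, pH = pKa + log([A^-]/[HA]) = 3.85 + log(0.004716/0.002273) = 3.85 + (+0.32) = 4.17.

4.17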